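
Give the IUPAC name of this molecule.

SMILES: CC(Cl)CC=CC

The longest chain bearing the multiple bond is 6 carbons long (hexane).
The chain contains a C=C double bond, so the unsaturation ending is -ene.
Number the chain so that numbering from this end puts the double bond at C-2 rather than C-4.
With this numbering: the double bond between C-2 and C-3; a chloro group at C-5.
The name is 5-chlorohex-2-ene.

5-chlorohex-2-ene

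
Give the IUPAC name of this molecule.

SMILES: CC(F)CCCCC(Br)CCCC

7-bromo-2-fluoroundecane

The parent chain contains 11 carbons (undecane).
The numbering direction is chosen so that the substituent locant set {2,7} is lower than {5,10} at the first point of difference.
That gives a bromo group at C-7; a fluoro group at C-2.
Substituent prefixes are cited in alphabetical order (multiplying prefixes like di-/tri- are ignored for ordering).
Assembling the pieces gives 7-bromo-2-fluoroundecane.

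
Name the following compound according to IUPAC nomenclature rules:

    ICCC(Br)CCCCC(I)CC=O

The longest chain bearing the –CHO group is 10 carbons long (decane).
An aldehyde (terminal –CHO) is the principal characteristic group, giving the suffix -al.
Number the chain so that the aldehyde carbon is C-1 by definition.
That gives a bromo group at C-8; iodo groups at C-3 and C-10.
Prefixes are listed alphabetically: bromo, iodo.
The name is 8-bromo-3,10-diiododecanal.

8-bromo-3,10-diiododecanal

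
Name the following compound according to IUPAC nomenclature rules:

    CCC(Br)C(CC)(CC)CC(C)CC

The longest continuous carbon chain has 8 atoms, so the parent hydride is octane.
Choose the numbering such that the substituent locant set {3,4,4,6} is lower than {3,5,5,6} at the first point of difference.
That gives a bromo group at C-3; two ethyl groups at C-4; a methyl group at C-6.
Prefixes are listed alphabetically: bromo, ethyl, methyl.
Putting it together: 3-bromo-4,4-diethyl-6-methyloctane.

3-bromo-4,4-diethyl-6-methyloctane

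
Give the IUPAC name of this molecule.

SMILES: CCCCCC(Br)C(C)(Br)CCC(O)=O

The longest carbon chain that includes the –COOH group has 10 carbons, so the parent hydride is decane.
The principal characteristic group is a carboxylic acid (terminal –COOH), named with the suffix -oic acid.
The numbering direction is chosen so that the carboxylic acid carbon is C-1 by definition.
That gives bromo groups at C-4 and C-5; a methyl group at C-4.
Prefixes are listed alphabetically: bromo, methyl.
The name is 4,5-dibromo-4-methyldecanoic acid.

4,5-dibromo-4-methyldecanoic acid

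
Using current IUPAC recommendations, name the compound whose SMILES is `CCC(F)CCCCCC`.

3-fluorononane

The longest continuous carbon chain has 9 atoms, so the parent hydride is nonane.
Choose the numbering such that the substituent locant set {3} is lower than {7} at the first point of difference.
With this numbering: a fluoro group at C-3.
Putting it together: 3-fluorononane.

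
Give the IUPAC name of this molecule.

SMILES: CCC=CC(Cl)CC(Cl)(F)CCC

The longest carbon chain that includes the multiple bond has 10 carbons, so the parent hydride is decane.
There is one C=C double bond, indicated by the ending -ene.
Choose the numbering such that numbering from this end puts the double bond at C-3 rather than C-7.
With this numbering: the double bond between C-3 and C-4; chloro groups at C-5 and C-7; a fluoro group at C-7.
The substituents are ordered alphabetically, ignoring any di-/tri- multipliers.
Assembling the pieces gives 5,7-dichloro-7-fluorodec-3-ene.

5,7-dichloro-7-fluorodec-3-ene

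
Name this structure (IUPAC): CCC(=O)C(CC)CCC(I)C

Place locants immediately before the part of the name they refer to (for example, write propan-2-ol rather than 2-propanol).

Counting along the main chain through the carbonyl gives 8 carbons: the parent is octane.
The highest-priority functional group is a ketone (C=O on an internal carbon), so the name ends in -one.
The numbering direction is chosen so that numbering from this end puts the carbonyl group at C-3 rather than C-6.
This places the carbonyl at C-3; an ethyl group at C-4; an iodo group at C-7.
Substituent prefixes are cited in alphabetical order (multiplying prefixes like di-/tri- are ignored for ordering).
Putting it together: 4-ethyl-7-iodooctan-3-one.

4-ethyl-7-iodooctan-3-one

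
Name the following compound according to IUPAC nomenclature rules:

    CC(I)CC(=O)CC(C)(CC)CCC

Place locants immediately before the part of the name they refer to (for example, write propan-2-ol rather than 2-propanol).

6-ethyl-2-iodo-6-methylnonan-4-one

Counting along the main chain through the carbonyl gives 9 carbons: the parent is nonane.
A ketone (C=O on an internal carbon) is the principal characteristic group, giving the suffix -one.
Number the chain so that numbering from this end puts the carbonyl group at C-4 rather than C-6.
This places the carbonyl at C-4; an ethyl group at C-6; an iodo group at C-2; a methyl group at C-6.
Prefixes are listed alphabetically: ethyl, iodo, methyl.
The name is 6-ethyl-2-iodo-6-methylnonan-4-one.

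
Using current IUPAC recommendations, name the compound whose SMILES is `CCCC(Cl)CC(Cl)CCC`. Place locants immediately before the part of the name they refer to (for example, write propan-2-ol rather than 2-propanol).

The longest continuous carbon chain has 9 atoms, so the parent hydride is nonane.
Both numbering directions give the same locant set; either may be used.
With this numbering: chloro groups at C-4 and C-6.
The name is 4,6-dichlorononane.

4,6-dichlorononane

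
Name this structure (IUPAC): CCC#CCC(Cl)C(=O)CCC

The longest carbon chain that includes the carbonyl and the multiple bond has 10 carbons, so the parent hydride is decane.
The principal characteristic group is a ketone (C=O on an internal carbon), named with the suffix -one.
A C≡C triple bond in the chain gives the infix -yne-.
Number the chain so that numbering from this end puts the carbonyl group at C-4 rather than C-7.
That gives the carbonyl at C-4; the triple bond between C-7 and C-8; a chloro group at C-5.
Putting it together: 5-chlorodec-7-yn-4-one.

5-chlorodec-7-yn-4-one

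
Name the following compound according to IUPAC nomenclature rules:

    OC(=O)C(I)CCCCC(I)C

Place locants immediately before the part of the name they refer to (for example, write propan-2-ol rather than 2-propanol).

2,7-diiodooctanoic acid

The longest chain bearing the –COOH group is 8 carbons long (octane).
A carboxylic acid (terminal –COOH) is the principal characteristic group, giving the suffix -oic acid.
Number the chain so that the carboxylic acid carbon is C-1 by definition.
That gives iodo groups at C-2 and C-7.
Putting it together: 2,7-diiodooctanoic acid.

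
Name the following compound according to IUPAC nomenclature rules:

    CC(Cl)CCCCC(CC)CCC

The longest carbon chain is 10 atoms: the parent is decane.
Number the chain so that the substituent locant set {2,7} is lower than {4,9} at the first point of difference.
With this numbering: a chloro group at C-2; an ethyl group at C-7.
The substituents are ordered alphabetically, ignoring any di-/tri- multipliers.
Assembling the pieces gives 2-chloro-7-ethyldecane.

2-chloro-7-ethyldecane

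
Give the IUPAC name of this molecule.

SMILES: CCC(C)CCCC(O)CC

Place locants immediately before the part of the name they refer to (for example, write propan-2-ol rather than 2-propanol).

7-methylnonan-3-ol

Counting along the main chain through the –OH group gives 9 carbons: the parent is nonane.
The highest-priority functional group is an alcohol (–OH), so the name ends in -ol.
The numbering direction is chosen so that numbering from this end puts the hydroxyl group at C-3 rather than C-7.
That gives the hydroxyl at C-3; a methyl group at C-7.
Putting it together: 7-methylnonan-3-ol.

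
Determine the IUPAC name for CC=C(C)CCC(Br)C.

6-bromo-3-methylhept-2-ene

The longest carbon chain that includes the multiple bond has 7 carbons, so the parent hydride is heptane.
A C=C double bond in the chain gives the infix -ene-.
Number the chain so that numbering from this end puts the double bond at C-2 rather than C-5.
With this numbering: the double bond between C-2 and C-3; a bromo group at C-6; a methyl group at C-3.
The substituents are ordered alphabetically, ignoring any di-/tri- multipliers.
Putting it together: 6-bromo-3-methylhept-2-ene.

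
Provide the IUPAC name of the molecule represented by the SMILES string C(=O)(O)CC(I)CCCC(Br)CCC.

7-bromo-3-iododecanoic acid

The longest chain bearing the –COOH group is 10 carbons long (decane).
The highest-priority functional group is a carboxylic acid (terminal –COOH), so the name ends in -oic acid.
Choose the numbering such that the carboxylic acid carbon is C-1 by definition.
This places a bromo group at C-7; an iodo group at C-3.
Prefixes are listed alphabetically: bromo, iodo.
Putting it together: 7-bromo-3-iododecanoic acid.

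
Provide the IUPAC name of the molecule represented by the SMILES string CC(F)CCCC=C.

6-fluorohept-1-ene

The longest chain bearing the multiple bond is 7 carbons long (heptane).
There is one C=C double bond, indicated by the ending -ene.
Number the chain so that numbering from this end puts the double bond at C-1 rather than C-6.
That gives the double bond between C-1 and C-2; a fluoro group at C-6.
Putting it together: 6-fluorohept-1-ene.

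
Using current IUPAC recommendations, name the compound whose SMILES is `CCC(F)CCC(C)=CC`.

6-fluoro-3-methyloct-2-ene

The longest carbon chain that includes the multiple bond has 8 carbons, so the parent hydride is octane.
The chain contains a C=C double bond, so the unsaturation ending is -ene.
Choose the numbering such that numbering from this end puts the double bond at C-2 rather than C-6.
With this numbering: the double bond between C-2 and C-3; a fluoro group at C-6; a methyl group at C-3.
Prefixes are listed alphabetically: fluoro, methyl.
The name is 6-fluoro-3-methyloct-2-ene.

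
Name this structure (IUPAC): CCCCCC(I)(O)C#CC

4-iodonon-2-yn-4-ol

The longest chain bearing the –OH group and the multiple bond is 9 carbons long (nonane).
The highest-priority functional group is an alcohol (–OH), so the name ends in -ol.
There is one C≡C triple bond, indicated by the ending -yne.
Choose the numbering such that numbering from this end puts the hydroxyl group at C-4 rather than C-6.
That gives the hydroxyl at C-4; the triple bond between C-2 and C-3; an iodo group at C-4.
The name is 4-iodonon-2-yn-4-ol.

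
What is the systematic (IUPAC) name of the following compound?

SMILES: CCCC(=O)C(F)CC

The longest chain bearing the carbonyl is 7 carbons long (heptane).
The highest-priority functional group is a ketone (C=O on an internal carbon), so the name ends in -one.
Choose the numbering such that the substituent locant set {3} is lower than {5} at the first point of difference.
That gives the carbonyl at C-4; a fluoro group at C-3.
Putting it together: 3-fluoroheptan-4-one.

3-fluoroheptan-4-one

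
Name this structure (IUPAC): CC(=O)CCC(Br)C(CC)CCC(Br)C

5,9-dibromo-6-ethyldecan-2-one

Counting along the main chain through the carbonyl gives 10 carbons: the parent is decane.
The highest-priority functional group is a ketone (C=O on an internal carbon), so the name ends in -one.
Number the chain so that numbering from this end puts the carbonyl group at C-2 rather than C-9.
That gives the carbonyl at C-2; bromo groups at C-5 and C-9; an ethyl group at C-6.
The substituents are ordered alphabetically, ignoring any di-/tri- multipliers.
Putting it together: 5,9-dibromo-6-ethyldecan-2-one.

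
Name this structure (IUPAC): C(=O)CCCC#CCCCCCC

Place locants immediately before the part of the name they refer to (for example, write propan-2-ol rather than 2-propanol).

The longest chain bearing the –CHO group and the multiple bond is 12 carbons long (dodecane).
The principal characteristic group is an aldehyde (terminal –CHO), named with the suffix -al.
There is one C≡C triple bond, indicated by the ending -yne.
Choose the numbering such that the aldehyde carbon is C-1 by definition.
That gives the triple bond between C-5 and C-6.
The name is dodec-5-ynal.

dodec-5-ynal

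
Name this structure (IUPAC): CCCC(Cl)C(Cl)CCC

The parent chain contains 8 carbons (octane).
Numbering from either end gives identical locants here.
With this numbering: chloro groups at C-4 and C-5.
Assembling the pieces gives 4,5-dichlorooctane.

4,5-dichlorooctane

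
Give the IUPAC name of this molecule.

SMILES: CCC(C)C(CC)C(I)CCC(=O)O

5-ethyl-4-iodo-6-methyloctanoic acid

The longest carbon chain that includes the –COOH group has 8 carbons, so the parent hydride is octane.
A carboxylic acid (terminal –COOH) is the principal characteristic group, giving the suffix -oic acid.
Number the chain so that the carboxylic acid carbon is C-1 by definition.
This places an ethyl group at C-5; an iodo group at C-4; a methyl group at C-6.
Substituent prefixes are cited in alphabetical order (multiplying prefixes like di-/tri- are ignored for ordering).
The name is 5-ethyl-4-iodo-6-methyloctanoic acid.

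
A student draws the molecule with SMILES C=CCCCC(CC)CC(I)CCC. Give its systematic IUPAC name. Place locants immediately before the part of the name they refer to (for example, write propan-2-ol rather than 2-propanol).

Counting along the main chain through the multiple bond gives 11 carbons: the parent is undecane.
The chain contains a C=C double bond, so the unsaturation ending is -ene.
Choose the numbering such that numbering from this end puts the double bond at C-1 rather than C-10.
With this numbering: the double bond between C-1 and C-2; an ethyl group at C-6; an iodo group at C-8.
Substituent prefixes are cited in alphabetical order (multiplying prefixes like di-/tri- are ignored for ordering).
Putting it together: 6-ethyl-8-iodoundec-1-ene.

6-ethyl-8-iodoundec-1-ene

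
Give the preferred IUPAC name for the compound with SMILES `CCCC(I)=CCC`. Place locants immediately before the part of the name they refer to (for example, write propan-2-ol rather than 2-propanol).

4-iodohept-3-ene

The longest chain bearing the multiple bond is 7 carbons long (heptane).
A C=C double bond in the chain gives the infix -ene-.
The numbering direction is chosen so that numbering from this end puts the double bond at C-3 rather than C-4.
That gives the double bond between C-3 and C-4; an iodo group at C-4.
Putting it together: 4-iodohept-3-ene.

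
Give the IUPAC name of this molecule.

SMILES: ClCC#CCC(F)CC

Counting along the main chain through the multiple bond gives 7 carbons: the parent is heptane.
There is one C≡C triple bond, indicated by the ending -yne.
Choose the numbering such that numbering from this end puts the triple bond at C-2 rather than C-5.
This places the triple bond between C-2 and C-3; a chloro group at C-1; a fluoro group at C-5.
The substituents are ordered alphabetically, ignoring any di-/tri- multipliers.
Putting it together: 1-chloro-5-fluorohept-2-yne.

1-chloro-5-fluorohept-2-yne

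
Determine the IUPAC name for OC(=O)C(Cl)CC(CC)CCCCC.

The longest carbon chain that includes the –COOH group has 9 carbons, so the parent hydride is nonane.
A carboxylic acid (terminal –COOH) is the principal characteristic group, giving the suffix -oic acid.
Number the chain so that the carboxylic acid carbon is C-1 by definition.
With this numbering: a chloro group at C-2; an ethyl group at C-4.
Prefixes are listed alphabetically: chloro, ethyl.
The name is 2-chloro-4-ethylnonanoic acid.

2-chloro-4-ethylnonanoic acid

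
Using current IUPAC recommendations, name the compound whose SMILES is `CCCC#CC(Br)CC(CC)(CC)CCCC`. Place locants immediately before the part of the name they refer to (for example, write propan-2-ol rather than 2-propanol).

The longest carbon chain that includes the multiple bond has 12 carbons, so the parent hydride is dodecane.
There is one C≡C triple bond, indicated by the ending -yne.
Number the chain so that numbering from this end puts the triple bond at C-4 rather than C-8.
With this numbering: the triple bond between C-4 and C-5; a bromo group at C-6; two ethyl groups at C-8.
Prefixes are listed alphabetically: bromo, ethyl.
The name is 6-bromo-8,8-diethyldodec-4-yne.

6-bromo-8,8-diethyldodec-4-yne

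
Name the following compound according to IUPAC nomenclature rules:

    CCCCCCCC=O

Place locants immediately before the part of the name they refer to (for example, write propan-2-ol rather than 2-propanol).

octanal

The longest chain bearing the –CHO group is 8 carbons long (octane).
An aldehyde (terminal –CHO) is the principal characteristic group, giving the suffix -al.
Choose the numbering such that the aldehyde carbon is C-1 by definition.
Assembling the pieces gives octanal.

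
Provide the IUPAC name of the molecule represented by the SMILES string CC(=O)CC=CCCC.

oct-4-en-2-one

The longest carbon chain that includes the carbonyl and the multiple bond has 8 carbons, so the parent hydride is octane.
The principal characteristic group is a ketone (C=O on an internal carbon), named with the suffix -one.
There is one C=C double bond, indicated by the ending -ene.
Choose the numbering such that numbering from this end puts the carbonyl group at C-2 rather than C-7.
With this numbering: the carbonyl at C-2; the double bond between C-4 and C-5.
The name is oct-4-en-2-one.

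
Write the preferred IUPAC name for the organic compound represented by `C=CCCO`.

but-3-en-1-ol

Counting along the main chain through the –OH group and the multiple bond gives 4 carbons: the parent is butane.
The principal characteristic group is an alcohol (–OH), named with the suffix -ol.
The chain contains a C=C double bond, so the unsaturation ending is -ene.
Choose the numbering such that numbering from this end puts the hydroxyl group at C-1 rather than C-4.
That gives the hydroxyl at C-1; the double bond between C-3 and C-4.
Putting it together: but-3-en-1-ol.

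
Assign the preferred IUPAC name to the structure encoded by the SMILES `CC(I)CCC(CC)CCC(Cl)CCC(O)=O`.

4-chloro-7-ethyl-10-iodoundecanoic acid

The longest carbon chain that includes the –COOH group has 11 carbons, so the parent hydride is undecane.
A carboxylic acid (terminal –COOH) is the principal characteristic group, giving the suffix -oic acid.
Number the chain so that the carboxylic acid carbon is C-1 by definition.
This places a chloro group at C-4; an ethyl group at C-7; an iodo group at C-10.
Substituent prefixes are cited in alphabetical order (multiplying prefixes like di-/tri- are ignored for ordering).
Assembling the pieces gives 4-chloro-7-ethyl-10-iodoundecanoic acid.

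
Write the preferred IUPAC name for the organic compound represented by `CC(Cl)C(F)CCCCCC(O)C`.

Counting along the main chain through the –OH group gives 10 carbons: the parent is decane.
An alcohol (–OH) is the principal characteristic group, giving the suffix -ol.
Choose the numbering such that numbering from this end puts the hydroxyl group at C-2 rather than C-9.
This places the hydroxyl at C-2; a chloro group at C-9; a fluoro group at C-8.
The substituents are ordered alphabetically, ignoring any di-/tri- multipliers.
The name is 9-chloro-8-fluorodecan-2-ol.

9-chloro-8-fluorodecan-2-ol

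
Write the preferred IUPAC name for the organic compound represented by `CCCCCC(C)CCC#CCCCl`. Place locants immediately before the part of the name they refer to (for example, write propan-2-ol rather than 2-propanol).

The longest carbon chain that includes the multiple bond has 12 carbons, so the parent hydride is dodecane.
The chain contains a C≡C triple bond, so the unsaturation ending is -yne.
Number the chain so that numbering from this end puts the triple bond at C-3 rather than C-9.
That gives the triple bond between C-3 and C-4; a chloro group at C-1; a methyl group at C-7.
Prefixes are listed alphabetically: chloro, methyl.
Putting it together: 1-chloro-7-methyldodec-3-yne.

1-chloro-7-methyldodec-3-yne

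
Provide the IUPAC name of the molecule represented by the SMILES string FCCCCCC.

The longest continuous carbon chain has 6 atoms, so the parent hydride is hexane.
Choose the numbering such that the substituent locant set {1} is lower than {6} at the first point of difference.
That gives a fluoro group at C-1.
Assembling the pieces gives 1-fluorohexane.

1-fluorohexane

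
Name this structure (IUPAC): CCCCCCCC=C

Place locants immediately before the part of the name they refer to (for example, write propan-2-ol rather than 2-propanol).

non-1-ene

The longest carbon chain that includes the multiple bond has 9 carbons, so the parent hydride is nonane.
The chain contains a C=C double bond, so the unsaturation ending is -ene.
Number the chain so that numbering from this end puts the double bond at C-1 rather than C-8.
This places the double bond between C-1 and C-2.
The name is non-1-ene.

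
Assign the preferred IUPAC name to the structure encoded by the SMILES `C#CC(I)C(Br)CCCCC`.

4-bromo-3-iodonon-1-yne

The longest chain bearing the multiple bond is 9 carbons long (nonane).
There is one C≡C triple bond, indicated by the ending -yne.
Choose the numbering such that numbering from this end puts the triple bond at C-1 rather than C-8.
That gives the triple bond between C-1 and C-2; a bromo group at C-4; an iodo group at C-3.
Prefixes are listed alphabetically: bromo, iodo.
Assembling the pieces gives 4-bromo-3-iodonon-1-yne.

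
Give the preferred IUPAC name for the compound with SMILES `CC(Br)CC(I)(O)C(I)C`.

Counting along the main chain through the –OH group gives 6 carbons: the parent is hexane.
The highest-priority functional group is an alcohol (–OH), so the name ends in -ol.
The numbering direction is chosen so that numbering from this end puts the hydroxyl group at C-3 rather than C-4.
This places the hydroxyl at C-3; a bromo group at C-5; iodo groups at C-2 and C-3.
Substituent prefixes are cited in alphabetical order (multiplying prefixes like di-/tri- are ignored for ordering).
The name is 5-bromo-2,3-diiodohexan-3-ol.

5-bromo-2,3-diiodohexan-3-ol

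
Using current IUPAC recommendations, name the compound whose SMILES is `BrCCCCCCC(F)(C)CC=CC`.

11-bromo-5-fluoro-5-methylundec-2-ene

The longest carbon chain that includes the multiple bond has 11 carbons, so the parent hydride is undecane.
The chain contains a C=C double bond, so the unsaturation ending is -ene.
The numbering direction is chosen so that numbering from this end puts the double bond at C-2 rather than C-9.
That gives the double bond between C-2 and C-3; a bromo group at C-11; a fluoro group at C-5; a methyl group at C-5.
Prefixes are listed alphabetically: bromo, fluoro, methyl.
Putting it together: 11-bromo-5-fluoro-5-methylundec-2-ene.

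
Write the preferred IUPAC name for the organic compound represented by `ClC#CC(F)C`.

1-chloro-3-fluorobut-1-yne

The longest carbon chain that includes the multiple bond has 4 carbons, so the parent hydride is butane.
The chain contains a C≡C triple bond, so the unsaturation ending is -yne.
Number the chain so that numbering from this end puts the triple bond at C-1 rather than C-3.
With this numbering: the triple bond between C-1 and C-2; a chloro group at C-1; a fluoro group at C-3.
Prefixes are listed alphabetically: chloro, fluoro.
Putting it together: 1-chloro-3-fluorobut-1-yne.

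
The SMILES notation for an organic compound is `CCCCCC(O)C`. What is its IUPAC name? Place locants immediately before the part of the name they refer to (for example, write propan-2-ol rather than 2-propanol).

The longest chain bearing the –OH group is 7 carbons long (heptane).
The principal characteristic group is an alcohol (–OH), named with the suffix -ol.
Choose the numbering such that numbering from this end puts the hydroxyl group at C-2 rather than C-6.
With this numbering: the hydroxyl at C-2.
Assembling the pieces gives heptan-2-ol.

heptan-2-ol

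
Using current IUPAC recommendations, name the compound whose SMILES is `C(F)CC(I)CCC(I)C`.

The parent chain contains 7 carbons (heptane).
Number the chain so that the substituent locant set {1,3,6} is lower than {2,5,7} at the first point of difference.
That gives a fluoro group at C-1; iodo groups at C-3 and C-6.
Substituent prefixes are cited in alphabetical order (multiplying prefixes like di-/tri- are ignored for ordering).
Putting it together: 1-fluoro-3,6-diiodoheptane.

1-fluoro-3,6-diiodoheptane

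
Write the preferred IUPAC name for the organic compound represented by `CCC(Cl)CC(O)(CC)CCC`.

The longest chain bearing the –OH group is 8 carbons long (octane).
An alcohol (–OH) is the principal characteristic group, giving the suffix -ol.
Choose the numbering such that numbering from this end puts the hydroxyl group at C-4 rather than C-5.
This places the hydroxyl at C-4; a chloro group at C-6; an ethyl group at C-4.
The substituents are ordered alphabetically, ignoring any di-/tri- multipliers.
Putting it together: 6-chloro-4-ethyloctan-4-ol.

6-chloro-4-ethyloctan-4-ol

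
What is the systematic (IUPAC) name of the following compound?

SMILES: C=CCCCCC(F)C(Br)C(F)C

The longest chain bearing the multiple bond is 10 carbons long (decane).
The chain contains a C=C double bond, so the unsaturation ending is -ene.
Number the chain so that numbering from this end puts the double bond at C-1 rather than C-9.
With this numbering: the double bond between C-1 and C-2; a bromo group at C-8; fluoro groups at C-7 and C-9.
Prefixes are listed alphabetically: bromo, fluoro.
Assembling the pieces gives 8-bromo-7,9-difluorodec-1-ene.

8-bromo-7,9-difluorodec-1-ene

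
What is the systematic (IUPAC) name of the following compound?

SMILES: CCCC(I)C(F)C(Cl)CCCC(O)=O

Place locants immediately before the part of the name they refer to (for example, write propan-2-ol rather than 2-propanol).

5-chloro-6-fluoro-7-iododecanoic acid

Counting along the main chain through the –COOH group gives 10 carbons: the parent is decane.
A carboxylic acid (terminal –COOH) is the principal characteristic group, giving the suffix -oic acid.
The numbering direction is chosen so that the carboxylic acid carbon is C-1 by definition.
With this numbering: a chloro group at C-5; a fluoro group at C-6; an iodo group at C-7.
Substituent prefixes are cited in alphabetical order (multiplying prefixes like di-/tri- are ignored for ordering).
Putting it together: 5-chloro-6-fluoro-7-iododecanoic acid.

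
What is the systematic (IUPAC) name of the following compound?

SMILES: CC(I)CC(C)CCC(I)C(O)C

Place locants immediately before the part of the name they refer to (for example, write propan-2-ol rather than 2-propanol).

The longest chain bearing the –OH group is 9 carbons long (nonane).
An alcohol (–OH) is the principal characteristic group, giving the suffix -ol.
Choose the numbering such that numbering from this end puts the hydroxyl group at C-2 rather than C-8.
That gives the hydroxyl at C-2; iodo groups at C-3 and C-8; a methyl group at C-6.
The substituents are ordered alphabetically, ignoring any di-/tri- multipliers.
Putting it together: 3,8-diiodo-6-methylnonan-2-ol.

3,8-diiodo-6-methylnonan-2-ol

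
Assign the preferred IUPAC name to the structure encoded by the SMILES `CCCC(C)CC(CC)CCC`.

4-ethyl-6-methylnonane

The longest carbon chain is 9 atoms: the parent is nonane.
Number the chain so that the locant sets are identical either way, so the alphabetically earlier ethyl substituent takes the lower locant (4 rather than 6).
This places an ethyl group at C-4; a methyl group at C-6.
Substituent prefixes are cited in alphabetical order (multiplying prefixes like di-/tri- are ignored for ordering).
Assembling the pieces gives 4-ethyl-6-methylnonane.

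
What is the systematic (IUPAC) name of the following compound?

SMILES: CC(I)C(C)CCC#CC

The longest carbon chain that includes the multiple bond has 8 carbons, so the parent hydride is octane.
A C≡C triple bond in the chain gives the infix -yne-.
The numbering direction is chosen so that numbering from this end puts the triple bond at C-2 rather than C-6.
With this numbering: the triple bond between C-2 and C-3; an iodo group at C-7; a methyl group at C-6.
The substituents are ordered alphabetically, ignoring any di-/tri- multipliers.
Putting it together: 7-iodo-6-methyloct-2-yne.

7-iodo-6-methyloct-2-yne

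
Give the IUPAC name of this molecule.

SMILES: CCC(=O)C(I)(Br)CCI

4-bromo-4,6-diiodohexan-3-one

Counting along the main chain through the carbonyl gives 6 carbons: the parent is hexane.
A ketone (C=O on an internal carbon) is the principal characteristic group, giving the suffix -one.
Choose the numbering such that numbering from this end puts the carbonyl group at C-3 rather than C-4.
That gives the carbonyl at C-3; a bromo group at C-4; iodo groups at C-4 and C-6.
The substituents are ordered alphabetically, ignoring any di-/tri- multipliers.
Putting it together: 4-bromo-4,6-diiodohexan-3-one.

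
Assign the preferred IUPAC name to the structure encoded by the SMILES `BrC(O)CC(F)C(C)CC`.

Counting along the main chain through the –OH group gives 6 carbons: the parent is hexane.
An alcohol (–OH) is the principal characteristic group, giving the suffix -ol.
Number the chain so that numbering from this end puts the hydroxyl group at C-1 rather than C-6.
That gives the hydroxyl at C-1; a bromo group at C-1; a fluoro group at C-3; a methyl group at C-4.
The substituents are ordered alphabetically, ignoring any di-/tri- multipliers.
Assembling the pieces gives 1-bromo-3-fluoro-4-methylhexan-1-ol.

1-bromo-3-fluoro-4-methylhexan-1-ol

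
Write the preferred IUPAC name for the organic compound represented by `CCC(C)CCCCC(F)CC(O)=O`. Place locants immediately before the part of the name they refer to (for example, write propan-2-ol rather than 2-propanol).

The longest carbon chain that includes the –COOH group has 10 carbons, so the parent hydride is decane.
The highest-priority functional group is a carboxylic acid (terminal –COOH), so the name ends in -oic acid.
Number the chain so that the carboxylic acid carbon is C-1 by definition.
That gives a fluoro group at C-3; a methyl group at C-8.
The substituents are ordered alphabetically, ignoring any di-/tri- multipliers.
Putting it together: 3-fluoro-8-methyldecanoic acid.

3-fluoro-8-methyldecanoic acid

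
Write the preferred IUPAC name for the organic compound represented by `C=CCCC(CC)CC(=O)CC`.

5-ethylnon-8-en-3-one

Counting along the main chain through the carbonyl and the multiple bond gives 9 carbons: the parent is nonane.
A ketone (C=O on an internal carbon) is the principal characteristic group, giving the suffix -one.
There is one C=C double bond, indicated by the ending -ene.
Number the chain so that numbering from this end puts the carbonyl group at C-3 rather than C-7.
With this numbering: the carbonyl at C-3; the double bond between C-8 and C-9; an ethyl group at C-5.
Assembling the pieces gives 5-ethylnon-8-en-3-one.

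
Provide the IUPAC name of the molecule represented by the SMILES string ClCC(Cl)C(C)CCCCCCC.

1,2-dichloro-3-methyldecane

The parent chain contains 10 carbons (decane).
Number the chain so that the substituent locant set {1,2,3} is lower than {8,9,10} at the first point of difference.
That gives chloro groups at C-1 and C-2; a methyl group at C-3.
Substituent prefixes are cited in alphabetical order (multiplying prefixes like di-/tri- are ignored for ordering).
The name is 1,2-dichloro-3-methyldecane.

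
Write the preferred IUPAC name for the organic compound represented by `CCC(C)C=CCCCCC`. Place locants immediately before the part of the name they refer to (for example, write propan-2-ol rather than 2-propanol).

The longest carbon chain that includes the multiple bond has 10 carbons, so the parent hydride is decane.
There is one C=C double bond, indicated by the ending -ene.
The numbering direction is chosen so that numbering from this end puts the double bond at C-4 rather than C-6.
With this numbering: the double bond between C-4 and C-5; a methyl group at C-3.
Putting it together: 3-methyldec-4-ene.

3-methyldec-4-ene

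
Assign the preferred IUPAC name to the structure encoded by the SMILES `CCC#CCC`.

The longest chain bearing the multiple bond is 6 carbons long (hexane).
The chain contains a C≡C triple bond, so the unsaturation ending is -yne.
The molecule is symmetric, so either numbering direction gives the same locants.
With this numbering: the triple bond between C-3 and C-4.
The name is hex-3-yne.

hex-3-yne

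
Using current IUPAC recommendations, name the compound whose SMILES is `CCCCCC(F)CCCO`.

4-fluorononan-1-ol

The longest carbon chain that includes the –OH group has 9 carbons, so the parent hydride is nonane.
The highest-priority functional group is an alcohol (–OH), so the name ends in -ol.
The numbering direction is chosen so that numbering from this end puts the hydroxyl group at C-1 rather than C-9.
That gives the hydroxyl at C-1; a fluoro group at C-4.
The name is 4-fluorononan-1-ol.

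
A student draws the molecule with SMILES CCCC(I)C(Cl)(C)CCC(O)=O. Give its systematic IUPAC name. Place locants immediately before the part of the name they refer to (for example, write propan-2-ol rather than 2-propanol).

The longest chain bearing the –COOH group is 8 carbons long (octane).
The principal characteristic group is a carboxylic acid (terminal –COOH), named with the suffix -oic acid.
Choose the numbering such that the carboxylic acid carbon is C-1 by definition.
This places a chloro group at C-4; an iodo group at C-5; a methyl group at C-4.
Prefixes are listed alphabetically: chloro, iodo, methyl.
The name is 4-chloro-5-iodo-4-methyloctanoic acid.

4-chloro-5-iodo-4-methyloctanoic acid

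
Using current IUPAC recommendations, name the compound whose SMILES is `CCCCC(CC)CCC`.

4-ethyloctane

The parent chain contains 8 carbons (octane).
The numbering direction is chosen so that the substituent locant set {4} is lower than {5} at the first point of difference.
That gives an ethyl group at C-4.
Putting it together: 4-ethyloctane.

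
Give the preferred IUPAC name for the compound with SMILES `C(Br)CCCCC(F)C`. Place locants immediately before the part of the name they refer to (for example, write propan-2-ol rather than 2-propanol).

1-bromo-6-fluoroheptane

The longest continuous carbon chain has 7 atoms, so the parent hydride is heptane.
Number the chain so that the substituent locant set {1,6} is lower than {2,7} at the first point of difference.
That gives a bromo group at C-1; a fluoro group at C-6.
Prefixes are listed alphabetically: bromo, fluoro.
The name is 1-bromo-6-fluoroheptane.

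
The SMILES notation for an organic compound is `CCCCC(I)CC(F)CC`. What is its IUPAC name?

The parent chain contains 9 carbons (nonane).
The numbering direction is chosen so that the substituent locant set {3,5} is lower than {5,7} at the first point of difference.
With this numbering: a fluoro group at C-3; an iodo group at C-5.
Prefixes are listed alphabetically: fluoro, iodo.
The name is 3-fluoro-5-iodononane.

3-fluoro-5-iodononane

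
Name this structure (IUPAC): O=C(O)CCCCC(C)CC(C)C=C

6,8-dimethyldec-9-enoic acid

Counting along the main chain through the –COOH group and the multiple bond gives 10 carbons: the parent is decane.
The highest-priority functional group is a carboxylic acid (terminal –COOH), so the name ends in -oic acid.
A C=C double bond in the chain gives the infix -ene-.
Number the chain so that the carboxylic acid carbon is C-1 by definition.
With this numbering: the double bond between C-9 and C-10; methyl groups at C-6 and C-8.
Assembling the pieces gives 6,8-dimethyldec-9-enoic acid.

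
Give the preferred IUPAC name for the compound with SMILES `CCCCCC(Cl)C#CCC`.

Counting along the main chain through the multiple bond gives 10 carbons: the parent is decane.
A C≡C triple bond in the chain gives the infix -yne-.
Number the chain so that numbering from this end puts the triple bond at C-3 rather than C-7.
This places the triple bond between C-3 and C-4; a chloro group at C-5.
Assembling the pieces gives 5-chlorodec-3-yne.

5-chlorodec-3-yne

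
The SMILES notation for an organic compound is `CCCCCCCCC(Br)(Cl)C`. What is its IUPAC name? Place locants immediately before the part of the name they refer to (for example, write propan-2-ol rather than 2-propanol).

2-bromo-2-chlorodecane

The longest continuous carbon chain has 10 atoms, so the parent hydride is decane.
Number the chain so that the substituent locant set {2,2} is lower than {9,9} at the first point of difference.
With this numbering: a bromo group at C-2; a chloro group at C-2.
Substituent prefixes are cited in alphabetical order (multiplying prefixes like di-/tri- are ignored for ordering).
Putting it together: 2-bromo-2-chlorodecane.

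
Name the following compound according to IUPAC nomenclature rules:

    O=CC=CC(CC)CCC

4-ethylhept-2-enal

The longest chain bearing the –CHO group and the multiple bond is 7 carbons long (heptane).
The principal characteristic group is an aldehyde (terminal –CHO), named with the suffix -al.
A C=C double bond in the chain gives the infix -ene-.
Number the chain so that the aldehyde carbon is C-1 by definition.
That gives the double bond between C-2 and C-3; an ethyl group at C-4.
The name is 4-ethylhept-2-enal.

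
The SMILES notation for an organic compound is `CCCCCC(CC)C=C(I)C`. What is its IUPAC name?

4-ethyl-2-iodonon-2-ene

The longest chain bearing the multiple bond is 9 carbons long (nonane).
A C=C double bond in the chain gives the infix -ene-.
Number the chain so that numbering from this end puts the double bond at C-2 rather than C-7.
This places the double bond between C-2 and C-3; an ethyl group at C-4; an iodo group at C-2.
Prefixes are listed alphabetically: ethyl, iodo.
Putting it together: 4-ethyl-2-iodonon-2-ene.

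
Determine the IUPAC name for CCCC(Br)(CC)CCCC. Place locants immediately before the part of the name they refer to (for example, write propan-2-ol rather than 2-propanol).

4-bromo-4-ethyloctane

The longest continuous carbon chain has 8 atoms, so the parent hydride is octane.
Choose the numbering such that the substituent locant set {4,4} is lower than {5,5} at the first point of difference.
This places a bromo group at C-4; an ethyl group at C-4.
The substituents are ordered alphabetically, ignoring any di-/tri- multipliers.
The name is 4-bromo-4-ethyloctane.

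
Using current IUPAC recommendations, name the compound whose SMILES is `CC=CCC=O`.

pent-3-enal

Counting along the main chain through the –CHO group and the multiple bond gives 5 carbons: the parent is pentane.
The principal characteristic group is an aldehyde (terminal –CHO), named with the suffix -al.
The chain contains a C=C double bond, so the unsaturation ending is -ene.
The numbering direction is chosen so that the aldehyde carbon is C-1 by definition.
That gives the double bond between C-3 and C-4.
Assembling the pieces gives pent-3-enal.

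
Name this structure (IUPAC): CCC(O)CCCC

The longest carbon chain that includes the –OH group has 7 carbons, so the parent hydride is heptane.
The highest-priority functional group is an alcohol (–OH), so the name ends in -ol.
Choose the numbering such that numbering from this end puts the hydroxyl group at C-3 rather than C-5.
With this numbering: the hydroxyl at C-3.
Assembling the pieces gives heptan-3-ol.

heptan-3-ol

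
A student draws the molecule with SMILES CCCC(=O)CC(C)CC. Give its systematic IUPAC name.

6-methyloctan-4-one

The longest carbon chain that includes the carbonyl has 8 carbons, so the parent hydride is octane.
The highest-priority functional group is a ketone (C=O on an internal carbon), so the name ends in -one.
Choose the numbering such that numbering from this end puts the carbonyl group at C-4 rather than C-5.
That gives the carbonyl at C-4; a methyl group at C-6.
Putting it together: 6-methyloctan-4-one.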